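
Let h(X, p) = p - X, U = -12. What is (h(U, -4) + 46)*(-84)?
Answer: -4536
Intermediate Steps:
(h(U, -4) + 46)*(-84) = ((-4 - 1*(-12)) + 46)*(-84) = ((-4 + 12) + 46)*(-84) = (8 + 46)*(-84) = 54*(-84) = -4536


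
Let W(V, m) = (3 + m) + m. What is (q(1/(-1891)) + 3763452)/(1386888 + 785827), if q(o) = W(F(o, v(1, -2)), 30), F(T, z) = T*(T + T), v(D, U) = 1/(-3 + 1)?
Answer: 752703/434543 ≈ 1.7322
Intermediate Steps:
v(D, U) = -½ (v(D, U) = 1/(-2) = -½)
F(T, z) = 2*T² (F(T, z) = T*(2*T) = 2*T²)
W(V, m) = 3 + 2*m
q(o) = 63 (q(o) = 3 + 2*30 = 3 + 60 = 63)
(q(1/(-1891)) + 3763452)/(1386888 + 785827) = (63 + 3763452)/(1386888 + 785827) = 3763515/2172715 = 3763515*(1/2172715) = 752703/434543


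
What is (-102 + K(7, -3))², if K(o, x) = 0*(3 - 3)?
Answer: 10404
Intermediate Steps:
K(o, x) = 0 (K(o, x) = 0*0 = 0)
(-102 + K(7, -3))² = (-102 + 0)² = (-102)² = 10404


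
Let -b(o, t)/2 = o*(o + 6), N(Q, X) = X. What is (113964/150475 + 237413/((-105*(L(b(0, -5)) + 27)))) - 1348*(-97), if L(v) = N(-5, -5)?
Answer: 825726628303/6319950 ≈ 1.3065e+5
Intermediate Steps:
b(o, t) = -2*o*(6 + o) (b(o, t) = -2*o*(o + 6) = -2*o*(6 + o))
L(v) = -5
(113964/150475 + 237413/((-105*(L(b(0, -5)) + 27)))) - 1348*(-97) = (113964/150475 + 237413/((-105*(-5 + 27)))) - 1348*(-97) = (113964*(1/150475) + 237413/((-105*22))) + 130756 = (113964/150475 + 237413/(-2310)) + 130756 = (113964/150475 + 237413*(-1/2310)) + 130756 = (113964/150475 - 21583/210) + 130756 = -644753897/6319950 + 130756 = 825726628303/6319950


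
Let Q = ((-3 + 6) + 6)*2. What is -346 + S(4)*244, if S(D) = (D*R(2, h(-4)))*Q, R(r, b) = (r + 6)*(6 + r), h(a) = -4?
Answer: 1124006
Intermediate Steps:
Q = 18 (Q = (3 + 6)*2 = 9*2 = 18)
R(r, b) = (6 + r)² (R(r, b) = (6 + r)*(6 + r) = (6 + r)²)
S(D) = 1152*D (S(D) = (D*(6 + 2)²)*18 = (D*8²)*18 = (D*64)*18 = (64*D)*18 = 1152*D)
-346 + S(4)*244 = -346 + (1152*4)*244 = -346 + 4608*244 = -346 + 1124352 = 1124006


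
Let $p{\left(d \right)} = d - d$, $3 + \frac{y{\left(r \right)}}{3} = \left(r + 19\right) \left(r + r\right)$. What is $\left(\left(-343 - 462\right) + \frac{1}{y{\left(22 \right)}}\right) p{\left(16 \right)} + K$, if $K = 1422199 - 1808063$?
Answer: $-385864$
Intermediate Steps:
$K = -385864$
$y{\left(r \right)} = -9 + 6 r \left(19 + r\right)$ ($y{\left(r \right)} = -9 + 3 \left(r + 19\right) \left(r + r\right) = -9 + 3 \left(19 + r\right) 2 r = -9 + 3 \cdot 2 r \left(19 + r\right) = -9 + 6 r \left(19 + r\right)$)
$p{\left(d \right)} = 0$
$\left(\left(-343 - 462\right) + \frac{1}{y{\left(22 \right)}}\right) p{\left(16 \right)} + K = \left(\left(-343 - 462\right) + \frac{1}{-9 + 6 \cdot 22^{2} + 114 \cdot 22}\right) 0 - 385864 = \left(-805 + \frac{1}{-9 + 6 \cdot 484 + 2508}\right) 0 - 385864 = \left(-805 + \frac{1}{-9 + 2904 + 2508}\right) 0 - 385864 = \left(-805 + \frac{1}{5403}\right) 0 - 385864 = \left(- \frac{4349414}{5403}\right) 0 - 385864 = 0 - 385864 = -385864$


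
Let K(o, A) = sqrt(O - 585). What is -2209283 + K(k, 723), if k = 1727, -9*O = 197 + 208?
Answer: -2209283 + 3*I*sqrt(70) ≈ -2.2093e+6 + 25.1*I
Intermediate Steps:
O = -45 (O = -(197 + 208)/9 = -1/9*405 = -45)
K(o, A) = 3*I*sqrt(70) (K(o, A) = sqrt(-45 - 585) = sqrt(-630) = 3*I*sqrt(70))
-2209283 + K(k, 723) = -2209283 + 3*I*sqrt(70)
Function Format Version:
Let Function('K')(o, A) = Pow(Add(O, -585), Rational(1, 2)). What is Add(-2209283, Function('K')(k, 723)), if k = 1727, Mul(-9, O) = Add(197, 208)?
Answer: Add(-2209283, Mul(3, I, Pow(70, Rational(1, 2)))) ≈ Add(-2.2093e+6, Mul(25.100, I))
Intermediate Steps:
O = -45 (O = Mul(Rational(-1, 9), Add(197, 208)) = Mul(Rational(-1, 9), 405) = -45)
Function('K')(o, A) = Mul(3, I, Pow(70, Rational(1, 2))) (Function('K')(o, A) = Pow(Add(-45, -585), Rational(1, 2)) = Pow(-630, Rational(1, 2)) = Mul(3, I, Pow(70, Rational(1, 2))))
Add(-2209283, Function('K')(k, 723)) = Add(-2209283, Mul(3, I, Pow(70, Rational(1, 2))))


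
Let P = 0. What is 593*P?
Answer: 0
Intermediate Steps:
593*P = 593*0 = 0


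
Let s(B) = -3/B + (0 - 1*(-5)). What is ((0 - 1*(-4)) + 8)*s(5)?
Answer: 264/5 ≈ 52.800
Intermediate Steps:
s(B) = 5 - 3/B (s(B) = -3/B + (0 + 5) = -3/B + 5 = 5 - 3/B)
((0 - 1*(-4)) + 8)*s(5) = ((0 - 1*(-4)) + 8)*(5 - 3/5) = ((0 + 4) + 8)*(5 - 3*1/5) = (4 + 8)*(5 - 3/5) = 12*(22/5) = 264/5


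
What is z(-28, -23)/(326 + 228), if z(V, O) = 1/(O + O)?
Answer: -1/25484 ≈ -3.9240e-5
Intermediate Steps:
z(V, O) = 1/(2*O)
z(-28, -23)/(326 + 228) = ((½)/(-23))/(326 + 228) = ((½)*(-1/23))/554 = -1/46*1/554 = -1/25484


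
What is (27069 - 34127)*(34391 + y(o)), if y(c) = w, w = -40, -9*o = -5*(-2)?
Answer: -242449358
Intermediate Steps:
o = -10/9 (o = -(-5)*(-2)/9 = -1/9*10 = -10/9 ≈ -1.1111)
y(c) = -40
(27069 - 34127)*(34391 + y(o)) = (27069 - 34127)*(34391 - 40) = -7058*34351 = -242449358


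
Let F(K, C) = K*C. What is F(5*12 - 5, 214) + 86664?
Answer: 98434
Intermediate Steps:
F(K, C) = C*K
F(5*12 - 5, 214) + 86664 = 214*(5*12 - 5) + 86664 = 214*(60 - 5) + 86664 = 214*55 + 86664 = 11770 + 86664 = 98434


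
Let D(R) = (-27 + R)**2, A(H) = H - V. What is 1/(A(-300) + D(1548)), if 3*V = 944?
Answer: 3/6938479 ≈ 4.3237e-7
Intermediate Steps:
V = 944/3 (V = (1/3)*944 = 944/3 ≈ 314.67)
A(H) = -944/3 + H (A(H) = H - 1*944/3 = H - 944/3 = -944/3 + H)
1/(A(-300) + D(1548)) = 1/((-944/3 - 300) + (-27 + 1548)**2) = 1/(-1844/3 + 1521**2) = 1/(-1844/3 + 2313441) = 1/(6938479/3) = 3/6938479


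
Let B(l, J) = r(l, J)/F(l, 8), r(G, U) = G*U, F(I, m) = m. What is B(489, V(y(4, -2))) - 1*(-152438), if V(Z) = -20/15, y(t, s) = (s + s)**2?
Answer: 304713/2 ≈ 1.5236e+5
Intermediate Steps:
y(t, s) = 4*s**2 (y(t, s) = (2*s)**2 = 4*s**2)
V(Z) = -4/3 (V(Z) = -20*1/15 = -4/3)
B(l, J) = J*l/8 (B(l, J) = (l*J)/8 = (J*l)*(1/8) = J*l/8)
B(489, V(y(4, -2))) - 1*(-152438) = (1/8)*(-4/3)*489 - 1*(-152438) = -163/2 + 152438 = 304713/2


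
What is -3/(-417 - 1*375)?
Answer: 1/264 ≈ 0.0037879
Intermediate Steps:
-3/(-417 - 1*375) = -3/(-417 - 375) = -3/(-792) = -3*(-1/792) = 1/264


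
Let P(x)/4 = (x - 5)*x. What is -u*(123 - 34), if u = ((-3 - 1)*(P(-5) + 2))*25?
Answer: 1797800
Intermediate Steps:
P(x) = 4*x*(-5 + x) (P(x) = 4*((x - 5)*x) = 4*((-5 + x)*x) = 4*(x*(-5 + x)) = 4*x*(-5 + x))
u = -20200 (u = ((-3 - 1)*(4*(-5)*(-5 - 5) + 2))*25 = -4*(4*(-5)*(-10) + 2)*25 = -4*(200 + 2)*25 = -4*202*25 = -808*25 = -20200)
-u*(123 - 34) = -(-20200)*(123 - 34) = -(-20200)*89 = -1*(-1797800) = 1797800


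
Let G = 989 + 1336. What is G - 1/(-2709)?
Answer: 6298426/2709 ≈ 2325.0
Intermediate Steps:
G = 2325
G - 1/(-2709) = 2325 - 1/(-2709) = 2325 - 1*(-1/2709) = 2325 + 1/2709 = 6298426/2709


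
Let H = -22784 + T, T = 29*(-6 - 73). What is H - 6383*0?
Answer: -25075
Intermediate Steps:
T = -2291 (T = 29*(-79) = -2291)
H = -25075 (H = -22784 - 2291 = -25075)
H - 6383*0 = -25075 - 6383*0 = -25075 - 1*0 = -25075 + 0 = -25075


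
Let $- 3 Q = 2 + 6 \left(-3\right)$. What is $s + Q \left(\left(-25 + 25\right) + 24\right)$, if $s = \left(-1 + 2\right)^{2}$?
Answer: $129$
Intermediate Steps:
$Q = \frac{16}{3}$ ($Q = - \frac{2 + 6 \left(-3\right)}{3} = - \frac{2 - 18}{3} = \left(- \frac{1}{3}\right) \left(-16\right) = \frac{16}{3} \approx 5.3333$)
$s = 1$ ($s = 1^{2} = 1$)
$s + Q \left(\left(-25 + 25\right) + 24\right) = 1 + \frac{16 \left(\left(-25 + 25\right) + 24\right)}{3} = 1 + \frac{16 \left(0 + 24\right)}{3} = 1 + \frac{16}{3} \cdot 24 = 1 + 128 = 129$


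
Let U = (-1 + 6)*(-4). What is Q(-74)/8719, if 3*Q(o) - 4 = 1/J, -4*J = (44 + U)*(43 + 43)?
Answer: 2063/13497012 ≈ 0.00015285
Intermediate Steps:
U = -20 (U = 5*(-4) = -20)
J = -516 (J = -(44 - 20)*(43 + 43)/4 = -6*86 = -¼*2064 = -516)
Q(o) = 2063/1548 (Q(o) = 4/3 + (⅓)/(-516) = 4/3 + (⅓)*(-1/516) = 4/3 - 1/1548 = 2063/1548)
Q(-74)/8719 = (2063/1548)/8719 = (2063/1548)*(1/8719) = 2063/13497012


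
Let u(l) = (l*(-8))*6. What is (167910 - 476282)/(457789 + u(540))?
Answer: -308372/431869 ≈ -0.71404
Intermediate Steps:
u(l) = -48*l (u(l) = -8*l*6 = -48*l)
(167910 - 476282)/(457789 + u(540)) = (167910 - 476282)/(457789 - 48*540) = -308372/(457789 - 25920) = -308372/431869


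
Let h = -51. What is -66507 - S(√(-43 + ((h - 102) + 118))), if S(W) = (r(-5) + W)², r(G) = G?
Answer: -66454 + 10*I*√78 ≈ -66454.0 + 88.318*I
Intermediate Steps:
S(W) = (-5 + W)²
-66507 - S(√(-43 + ((h - 102) + 118))) = -66507 - (-5 + √(-43 + ((-51 - 102) + 118)))² = -66507 - (-5 + √(-43 + (-153 + 118)))² = -66507 - (-5 + √(-43 - 35))² = -66507 - (-5 + √(-78))² = -66507 - (-5 + I*√78)²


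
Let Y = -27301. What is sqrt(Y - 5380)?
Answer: I*sqrt(32681) ≈ 180.78*I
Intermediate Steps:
sqrt(Y - 5380) = sqrt(-27301 - 5380) = sqrt(-32681) = I*sqrt(32681)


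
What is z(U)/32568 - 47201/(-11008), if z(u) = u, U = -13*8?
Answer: 192012167/44813568 ≈ 4.2847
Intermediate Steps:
U = -104
z(U)/32568 - 47201/(-11008) = -104/32568 - 47201/(-11008) = -104*1/32568 - 47201*(-1/11008) = -13/4071 + 47201/11008 = 192012167/44813568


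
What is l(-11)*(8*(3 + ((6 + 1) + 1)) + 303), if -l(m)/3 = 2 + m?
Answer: 10557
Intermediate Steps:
l(m) = -6 - 3*m (l(m) = -3*(2 + m) = -6 - 3*m)
l(-11)*(8*(3 + ((6 + 1) + 1)) + 303) = (-6 - 3*(-11))*(8*(3 + ((6 + 1) + 1)) + 303) = (-6 + 33)*(8*(3 + (7 + 1)) + 303) = 27*(8*(3 + 8) + 303) = 27*(8*11 + 303) = 27*(88 + 303) = 27*391 = 10557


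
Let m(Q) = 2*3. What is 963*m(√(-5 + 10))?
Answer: 5778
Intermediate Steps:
m(Q) = 6
963*m(√(-5 + 10)) = 963*6 = 5778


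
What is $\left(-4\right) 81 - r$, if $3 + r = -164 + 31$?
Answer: $-188$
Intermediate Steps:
$r = -136$ ($r = -3 + \left(-164 + 31\right) = -3 - 133 = -136$)
$\left(-4\right) 81 - r = \left(-4\right) 81 - -136 = -324 + 136 = -188$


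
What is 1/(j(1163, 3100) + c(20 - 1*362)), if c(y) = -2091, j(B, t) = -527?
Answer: -1/2618 ≈ -0.00038197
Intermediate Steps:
1/(j(1163, 3100) + c(20 - 1*362)) = 1/(-527 - 2091) = 1/(-2618) = -1/2618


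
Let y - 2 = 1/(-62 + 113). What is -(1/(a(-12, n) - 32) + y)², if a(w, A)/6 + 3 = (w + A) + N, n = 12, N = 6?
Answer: -1934881/509796 ≈ -3.7954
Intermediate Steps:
y = 103/51 (y = 2 + 1/(-62 + 113) = 2 + 1/51 = 103/51 ≈ 2.0196)
a(w, A) = 18 + 6*A + 6*w (a(w, A) = -18 + 6*((w + A) + 6) = -18 + 6*((A + w) + 6) = -18 + 6*(6 + A + w) = -18 + (36 + 6*A + 6*w) = 18 + 6*A + 6*w)
-(1/(a(-12, n) - 32) + y)² = -(1/((18 + 6*12 + 6*(-12)) - 32) + 103/51)² = -(1/((18 + 72 - 72) - 32) + 103/51)² = -(1/(18 - 32) + 103/51)² = -(1/(-14) + 103/51)² = -(-1/14 + 103/51)² = -(1391/714)² = -1*1934881/509796 = -1934881/509796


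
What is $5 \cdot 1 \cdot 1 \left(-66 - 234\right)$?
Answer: $-1500$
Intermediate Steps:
$5 \cdot 1 \cdot 1 \left(-66 - 234\right) = 5 \cdot 1 \left(-300\right) = 5 \left(-300\right) = -1500$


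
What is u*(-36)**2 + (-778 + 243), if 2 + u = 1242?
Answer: 1606505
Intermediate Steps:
u = 1240 (u = -2 + 1242 = 1240)
u*(-36)**2 + (-778 + 243) = 1240*(-36)**2 + (-778 + 243) = 1240*1296 - 535 = 1607040 - 535 = 1606505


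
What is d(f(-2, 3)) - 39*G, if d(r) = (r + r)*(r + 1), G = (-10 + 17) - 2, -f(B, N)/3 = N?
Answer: -51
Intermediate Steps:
f(B, N) = -3*N
G = 5 (G = 7 - 2 = 5)
d(r) = 2*r*(1 + r) (d(r) = (2*r)*(1 + r) = 2*r*(1 + r))
d(f(-2, 3)) - 39*G = 2*(-3*3)*(1 - 3*3) - 39*5 = 2*(-9)*(1 - 9) - 195 = 2*(-9)*(-8) - 195 = 144 - 195 = -51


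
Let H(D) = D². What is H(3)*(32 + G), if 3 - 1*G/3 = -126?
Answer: 3771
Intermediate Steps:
G = 387 (G = 9 - 3*(-126) = 9 + 378 = 387)
H(3)*(32 + G) = 3²*(32 + 387) = 9*419 = 3771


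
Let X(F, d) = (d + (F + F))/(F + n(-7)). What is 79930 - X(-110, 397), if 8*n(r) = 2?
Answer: 35089978/439 ≈ 79932.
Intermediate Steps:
n(r) = ¼ (n(r) = (⅛)*2 = ¼)
X(F, d) = (d + 2*F)/(¼ + F) (X(F, d) = (d + (F + F))/(F + ¼) = (d + 2*F)/(¼ + F))
79930 - X(-110, 397) = 79930 - 4*(397 + 2*(-110))/(1 + 4*(-110)) = 79930 - 4*(397 - 220)/(1 - 440) = 79930 - 4*177/(-439) = 79930 - 4*(-1)*177/439 = 79930 - 1*(-708/439) = 79930 + 708/439 = 35089978/439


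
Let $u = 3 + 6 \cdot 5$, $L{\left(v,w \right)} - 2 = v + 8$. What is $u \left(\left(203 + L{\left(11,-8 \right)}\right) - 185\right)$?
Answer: $1287$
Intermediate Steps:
$L{\left(v,w \right)} = 10 + v$ ($L{\left(v,w \right)} = 2 + \left(v + 8\right) = 2 + \left(8 + v\right) = 10 + v$)
$u = 33$ ($u = 3 + 30 = 33$)
$u \left(\left(203 + L{\left(11,-8 \right)}\right) - 185\right) = 33 \left(\left(203 + \left(10 + 11\right)\right) - 185\right) = 33 \left(\left(203 + 21\right) - 185\right) = 33 \left(224 - 185\right) = 33 \cdot 39 = 1287$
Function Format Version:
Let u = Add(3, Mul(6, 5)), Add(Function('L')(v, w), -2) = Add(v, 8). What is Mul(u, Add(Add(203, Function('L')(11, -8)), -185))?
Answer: 1287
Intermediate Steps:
Function('L')(v, w) = Add(10, v) (Function('L')(v, w) = Add(2, Add(v, 8)) = Add(2, Add(8, v)) = Add(10, v))
u = 33 (u = Add(3, 30) = 33)
Mul(u, Add(Add(203, Function('L')(11, -8)), -185)) = Mul(33, Add(Add(203, Add(10, 11)), -185)) = Mul(33, Add(Add(203, 21), -185)) = Mul(33, Add(224, -185)) = Mul(33, 39) = 1287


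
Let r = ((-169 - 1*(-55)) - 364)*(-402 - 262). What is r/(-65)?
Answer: -317392/65 ≈ -4883.0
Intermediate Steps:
r = 317392 (r = ((-169 + 55) - 364)*(-664) = (-114 - 364)*(-664) = -478*(-664) = 317392)
r/(-65) = 317392/(-65) = 317392*(-1/65) = -317392/65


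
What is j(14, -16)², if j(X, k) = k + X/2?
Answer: 81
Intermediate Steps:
j(X, k) = k + X/2
j(14, -16)² = (-16 + (½)*14)² = (-16 + 7)² = (-9)² = 81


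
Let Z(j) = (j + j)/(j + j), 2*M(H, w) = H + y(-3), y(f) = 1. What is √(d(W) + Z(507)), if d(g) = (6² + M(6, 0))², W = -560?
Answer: √6245/2 ≈ 39.513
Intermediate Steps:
M(H, w) = ½ + H/2 (M(H, w) = (H + 1)/2 = (1 + H)/2 = ½ + H/2)
Z(j) = 1 (Z(j) = (2*j)/((2*j)) = (2*j)*(1/(2*j)) = 1)
d(g) = 6241/4 (d(g) = (6² + (½ + (½)*6))² = (36 + (½ + 3))² = (36 + 7/2)² = (79/2)² = 6241/4)
√(d(W) + Z(507)) = √(6241/4 + 1) = √(6245/4) = √6245/2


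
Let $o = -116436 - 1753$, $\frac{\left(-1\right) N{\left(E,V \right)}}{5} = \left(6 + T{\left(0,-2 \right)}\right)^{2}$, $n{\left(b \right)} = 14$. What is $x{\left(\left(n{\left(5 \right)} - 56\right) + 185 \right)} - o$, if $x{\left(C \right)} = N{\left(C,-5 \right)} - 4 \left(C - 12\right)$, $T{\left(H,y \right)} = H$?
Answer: $117485$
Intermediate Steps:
$N{\left(E,V \right)} = -180$ ($N{\left(E,V \right)} = - 5 \left(6 + 0\right)^{2} = - 5 \cdot 6^{2} = \left(-5\right) 36 = -180$)
$x{\left(C \right)} = -132 - 4 C$ ($x{\left(C \right)} = -180 - 4 \left(C - 12\right) = -180 - 4 \left(-12 + C\right) = -180 - \left(-48 + 4 C\right) = -132 - 4 C$)
$o = -118189$ ($o = -116436 - 1753 = -118189$)
$x{\left(\left(n{\left(5 \right)} - 56\right) + 185 \right)} - o = \left(-132 - 4 \left(\left(14 - 56\right) + 185\right)\right) - -118189 = \left(-132 - 4 \left(-42 + 185\right)\right) + 118189 = \left(-132 - 572\right) + 118189 = -704 + 118189 = 117485$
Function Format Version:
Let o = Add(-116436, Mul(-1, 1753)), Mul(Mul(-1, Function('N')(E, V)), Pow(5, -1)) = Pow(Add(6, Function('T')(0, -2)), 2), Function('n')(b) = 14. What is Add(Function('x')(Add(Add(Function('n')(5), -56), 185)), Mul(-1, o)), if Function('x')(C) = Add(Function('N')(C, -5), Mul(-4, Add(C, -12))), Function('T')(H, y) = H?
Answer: 117485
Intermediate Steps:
Function('N')(E, V) = -180 (Function('N')(E, V) = Mul(-5, Pow(Add(6, 0), 2)) = Mul(-5, Pow(6, 2)) = Mul(-5, 36) = -180)
Function('x')(C) = Add(-132, Mul(-4, C)) (Function('x')(C) = Add(-180, Mul(-4, Add(C, -12))) = Add(-180, Mul(-4, Add(-12, C))) = Add(-180, Add(48, Mul(-4, C))) = Add(-132, Mul(-4, C)))
o = -118189 (o = Add(-116436, -1753) = -118189)
Add(Function('x')(Add(Add(Function('n')(5), -56), 185)), Mul(-1, o)) = Add(Add(-132, Mul(-4, Add(Add(14, -56), 185))), Mul(-1, -118189)) = Add(Add(-132, Mul(-4, Add(-42, 185))), 118189) = Add(Add(-132, Mul(-4, 143)), 118189) = Add(Add(-132, -572), 118189) = Add(-704, 118189) = 117485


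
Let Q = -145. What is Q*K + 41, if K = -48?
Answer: 7001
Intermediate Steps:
Q*K + 41 = -145*(-48) + 41 = 6960 + 41 = 7001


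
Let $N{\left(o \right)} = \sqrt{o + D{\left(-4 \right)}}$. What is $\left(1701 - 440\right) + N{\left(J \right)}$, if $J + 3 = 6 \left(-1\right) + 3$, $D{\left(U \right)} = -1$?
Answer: $1261 + i \sqrt{7} \approx 1261.0 + 2.6458 i$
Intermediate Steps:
$J = -6$ ($J = -3 + \left(6 \left(-1\right) + 3\right) = -3 + \left(-6 + 3\right) = -3 - 3 = -6$)
$N{\left(o \right)} = \sqrt{-1 + o}$ ($N{\left(o \right)} = \sqrt{o - 1} = \sqrt{-1 + o}$)
$\left(1701 - 440\right) + N{\left(J \right)} = \left(1701 - 440\right) + \sqrt{-1 - 6} = 1261 + \sqrt{-7} = 1261 + i \sqrt{7}$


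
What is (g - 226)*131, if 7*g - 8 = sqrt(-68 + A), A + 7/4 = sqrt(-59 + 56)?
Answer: -206194/7 + 131*sqrt(-279 + 4*I*sqrt(3))/14 ≈ -29454.0 + 156.31*I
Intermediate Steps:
A = -7/4 + I*sqrt(3) (A = -7/4 + sqrt(-59 + 56) = -7/4 + sqrt(-3) = -7/4 + I*sqrt(3) ≈ -1.75 + 1.732*I)
g = 8/7 + sqrt(-279/4 + I*sqrt(3))/7 (g = 8/7 + sqrt(-68 + (-7/4 + I*sqrt(3)))/7 = 8/7 + sqrt(-279/4 + I*sqrt(3))/7 ≈ 1.1577 + 1.1932*I)
(g - 226)*131 = ((8/7 + sqrt(-279 + 4*I*sqrt(3))/14) - 226)*131 = (-1574/7 + sqrt(-279 + 4*I*sqrt(3))/14)*131 = -206194/7 + 131*sqrt(-279 + 4*I*sqrt(3))/14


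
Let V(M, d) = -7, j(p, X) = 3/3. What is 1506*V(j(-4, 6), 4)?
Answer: -10542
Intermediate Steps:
j(p, X) = 1 (j(p, X) = 3*(⅓) = 1)
1506*V(j(-4, 6), 4) = 1506*(-7) = -10542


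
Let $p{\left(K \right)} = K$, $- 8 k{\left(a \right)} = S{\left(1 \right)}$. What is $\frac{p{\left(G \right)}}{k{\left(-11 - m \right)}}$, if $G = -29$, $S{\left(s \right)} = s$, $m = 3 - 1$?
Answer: $232$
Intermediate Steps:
$m = 2$
$k{\left(a \right)} = - \frac{1}{8}$ ($k{\left(a \right)} = \left(- \frac{1}{8}\right) 1 = - \frac{1}{8}$)
$\frac{p{\left(G \right)}}{k{\left(-11 - m \right)}} = - \frac{29}{- \frac{1}{8}} = \left(-29\right) \left(-8\right) = 232$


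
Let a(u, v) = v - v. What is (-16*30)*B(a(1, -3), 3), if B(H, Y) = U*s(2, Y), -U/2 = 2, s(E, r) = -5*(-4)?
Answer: 38400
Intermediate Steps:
s(E, r) = 20
U = -4 (U = -2*2 = -4)
a(u, v) = 0
B(H, Y) = -80 (B(H, Y) = -4*20 = -80)
(-16*30)*B(a(1, -3), 3) = -16*30*(-80) = -480*(-80) = 38400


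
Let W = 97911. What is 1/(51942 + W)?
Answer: 1/149853 ≈ 6.6732e-6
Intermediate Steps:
1/(51942 + W) = 1/(51942 + 97911) = 1/149853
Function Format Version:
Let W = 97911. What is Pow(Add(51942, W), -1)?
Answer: Rational(1, 149853) ≈ 6.6732e-6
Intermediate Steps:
Pow(Add(51942, W), -1) = Pow(Add(51942, 97911), -1) = Pow(149853, -1) = Rational(1, 149853)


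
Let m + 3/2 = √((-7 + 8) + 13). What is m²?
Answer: 65/4 - 3*√14 ≈ 5.0250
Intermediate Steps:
m = -3/2 + √14 (m = -3/2 + √((-7 + 8) + 13) = -3/2 + √(1 + 13) = -3/2 + √14 ≈ 2.2417)
m² = (-3/2 + √14)²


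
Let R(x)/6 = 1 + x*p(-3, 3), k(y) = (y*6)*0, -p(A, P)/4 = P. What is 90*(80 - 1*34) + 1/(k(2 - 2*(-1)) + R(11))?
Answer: 3254039/786 ≈ 4140.0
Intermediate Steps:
p(A, P) = -4*P
k(y) = 0 (k(y) = (6*y)*0 = 0)
R(x) = 6 - 72*x (R(x) = 6*(1 + x*(-4*3)) = 6*(1 + x*(-12)) = 6*(1 - 12*x) = 6 - 72*x)
90*(80 - 1*34) + 1/(k(2 - 2*(-1)) + R(11)) = 90*(80 - 1*34) + 1/(0 + (6 - 72*11)) = 90*(80 - 34) + 1/(0 + (6 - 792)) = 90*46 + 1/(0 - 786) = 4140 + 1/(-786) = 4140 - 1/786 = 3254039/786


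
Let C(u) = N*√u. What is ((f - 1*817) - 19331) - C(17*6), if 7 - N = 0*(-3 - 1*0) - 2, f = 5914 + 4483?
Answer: -9751 - 9*√102 ≈ -9841.9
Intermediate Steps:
f = 10397
N = 9 (N = 7 - (0*(-3 - 1*0) - 2) = 7 - (0*(-3 + 0) - 2) = 7 - (0*(-3) - 2) = 7 - (0 - 2) = 7 - 1*(-2) = 7 + 2 = 9)
C(u) = 9*√u
((f - 1*817) - 19331) - C(17*6) = ((10397 - 1*817) - 19331) - 9*√(17*6) = ((10397 - 817) - 19331) - 9*√102 = (9580 - 19331) - 9*√102 = -9751 - 9*√102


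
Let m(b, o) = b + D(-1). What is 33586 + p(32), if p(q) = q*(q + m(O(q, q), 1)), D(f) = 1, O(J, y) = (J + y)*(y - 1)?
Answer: 98130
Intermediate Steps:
O(J, y) = (-1 + y)*(J + y) (O(J, y) = (J + y)*(-1 + y) = (-1 + y)*(J + y))
m(b, o) = 1 + b (m(b, o) = b + 1 = 1 + b)
p(q) = q*(1 - q + 2*q²) (p(q) = q*(q + (1 + (q² - q - q + q*q))) = q*(q + (1 + (q² - q - q + q²))) = q*(q + (1 + (-2*q + 2*q²))) = q*(q + (1 - 2*q + 2*q²)) = q*(1 - q + 2*q²))
33586 + p(32) = 33586 + 32*(1 - 1*32 + 2*32²) = 33586 + 32*(1 - 32 + 2*1024) = 33586 + 32*(1 - 32 + 2048) = 33586 + 32*2017 = 33586 + 64544 = 98130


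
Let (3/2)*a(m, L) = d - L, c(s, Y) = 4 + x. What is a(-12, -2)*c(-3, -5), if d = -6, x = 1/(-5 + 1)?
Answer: -10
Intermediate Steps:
x = -¼ (x = 1/(-4) = -¼ ≈ -0.25000)
c(s, Y) = 15/4 (c(s, Y) = 4 - ¼ = 15/4)
a(m, L) = -4 - 2*L/3 (a(m, L) = 2*(-6 - L)/3 = -4 - 2*L/3)
a(-12, -2)*c(-3, -5) = (-4 - ⅔*(-2))*(15/4) = (-4 + 4/3)*(15/4) = -8/3*15/4 = -10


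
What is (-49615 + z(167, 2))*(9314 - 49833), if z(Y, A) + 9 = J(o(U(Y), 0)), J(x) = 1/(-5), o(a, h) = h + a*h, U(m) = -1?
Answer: 10053614799/5 ≈ 2.0107e+9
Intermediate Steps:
J(x) = -1/5
z(Y, A) = -46/5 (z(Y, A) = -9 - 1/5 = -46/5)
(-49615 + z(167, 2))*(9314 - 49833) = (-49615 - 46/5)*(9314 - 49833) = -248121/5*(-40519) = 10053614799/5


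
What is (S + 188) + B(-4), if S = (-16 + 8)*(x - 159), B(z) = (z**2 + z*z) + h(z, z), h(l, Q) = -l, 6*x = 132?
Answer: 1320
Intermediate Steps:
x = 22 (x = (1/6)*132 = 22)
B(z) = -z + 2*z**2 (B(z) = (z**2 + z*z) - z = (z**2 + z**2) - z = 2*z**2 - z = -z + 2*z**2)
S = 1096 (S = (-16 + 8)*(22 - 159) = -8*(-137) = 1096)
(S + 188) + B(-4) = (1096 + 188) - 4*(-1 + 2*(-4)) = 1284 - 4*(-1 - 8) = 1284 - 4*(-9) = 1284 + 36 = 1320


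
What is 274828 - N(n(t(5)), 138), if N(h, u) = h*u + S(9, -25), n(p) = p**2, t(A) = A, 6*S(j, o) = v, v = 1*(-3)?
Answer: 542757/2 ≈ 2.7138e+5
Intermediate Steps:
v = -3
S(j, o) = -1/2 (S(j, o) = (1/6)*(-3) = -1/2)
N(h, u) = -1/2 + h*u (N(h, u) = h*u - 1/2 = -1/2 + h*u)
274828 - N(n(t(5)), 138) = 274828 - (-1/2 + 5**2*138) = 274828 - (-1/2 + 25*138) = 274828 - (-1/2 + 3450) = 274828 - 1*6899/2 = 274828 - 6899/2 = 542757/2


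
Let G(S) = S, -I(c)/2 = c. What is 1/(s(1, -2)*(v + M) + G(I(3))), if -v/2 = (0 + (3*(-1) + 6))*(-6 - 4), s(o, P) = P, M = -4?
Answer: -1/118 ≈ -0.0084746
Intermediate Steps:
I(c) = -2*c
v = 60 (v = -2*(0 + (3*(-1) + 6))*(-6 - 4) = -2*(0 + (-3 + 6))*(-10) = -2*(0 + 3)*(-10) = -6*(-10) = -2*(-30) = 60)
1/(s(1, -2)*(v + M) + G(I(3))) = 1/(-2*(60 - 4) - 2*3) = 1/(-2*56 - 6) = 1/(-112 - 6) = 1/(-118) = -1/118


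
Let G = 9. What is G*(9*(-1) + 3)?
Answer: -54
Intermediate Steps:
G*(9*(-1) + 3) = 9*(9*(-1) + 3) = 9*(-9 + 3) = 9*(-6) = -54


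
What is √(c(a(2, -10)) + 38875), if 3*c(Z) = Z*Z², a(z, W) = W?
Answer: 25*√555/3 ≈ 196.32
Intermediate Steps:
c(Z) = Z³/3 (c(Z) = (Z*Z²)/3 = Z³/3)
√(c(a(2, -10)) + 38875) = √((⅓)*(-10)³ + 38875) = √((⅓)*(-1000) + 38875) = √(-1000/3 + 38875) = √(115625/3) = 25*√555/3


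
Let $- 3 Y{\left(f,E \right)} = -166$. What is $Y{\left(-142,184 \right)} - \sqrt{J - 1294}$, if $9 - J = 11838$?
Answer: $\frac{166}{3} - i \sqrt{13123} \approx 55.333 - 114.56 i$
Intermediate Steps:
$Y{\left(f,E \right)} = \frac{166}{3}$ ($Y{\left(f,E \right)} = \left(- \frac{1}{3}\right) \left(-166\right) = \frac{166}{3}$)
$J = -11829$ ($J = 9 - 11838 = -11829$)
$Y{\left(-142,184 \right)} - \sqrt{J - 1294} = \frac{166}{3} - \sqrt{-11829 - 1294} = \frac{166}{3} - \sqrt{-13123} = \frac{166}{3} - i \sqrt{13123}$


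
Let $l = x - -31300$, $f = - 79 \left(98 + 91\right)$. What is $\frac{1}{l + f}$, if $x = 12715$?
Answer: $\frac{1}{29084} \approx 3.4383 \cdot 10^{-5}$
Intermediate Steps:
$f = -14931$ ($f = \left(-79\right) 189 = -14931$)
$l = 44015$ ($l = 12715 - -31300 = 12715 + 31300 = 44015$)
$\frac{1}{l + f} = \frac{1}{44015 - 14931} = \frac{1}{29084}$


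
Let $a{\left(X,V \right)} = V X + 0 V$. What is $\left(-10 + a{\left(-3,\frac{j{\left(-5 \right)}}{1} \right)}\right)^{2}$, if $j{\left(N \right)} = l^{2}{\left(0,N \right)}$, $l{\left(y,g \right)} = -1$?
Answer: $169$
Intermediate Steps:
$j{\left(N \right)} = 1$ ($j{\left(N \right)} = \left(-1\right)^{2} = 1$)
$a{\left(X,V \right)} = V X$ ($a{\left(X,V \right)} = V X + 0 = V X$)
$\left(-10 + a{\left(-3,\frac{j{\left(-5 \right)}}{1} \right)}\right)^{2} = \left(-10 + 1 \cdot 1^{-1} \left(-3\right)\right)^{2} = \left(-10 + 1 \cdot 1 \left(-3\right)\right)^{2} = \left(-10 + 1 \left(-3\right)\right)^{2} = \left(-10 - 3\right)^{2} = \left(-13\right)^{2} = 169$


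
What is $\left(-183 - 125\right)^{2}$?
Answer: $94864$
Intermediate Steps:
$\left(-183 - 125\right)^{2} = \left(-308\right)^{2} = 94864$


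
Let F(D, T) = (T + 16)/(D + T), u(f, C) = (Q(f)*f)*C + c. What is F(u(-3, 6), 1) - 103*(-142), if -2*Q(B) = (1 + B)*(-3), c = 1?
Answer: 819073/56 ≈ 14626.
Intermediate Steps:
Q(B) = 3/2 + 3*B/2 (Q(B) = -(1 + B)*(-3)/2 = -(-3 - 3*B)/2 = 3/2 + 3*B/2)
u(f, C) = 1 + C*f*(3/2 + 3*f/2) (u(f, C) = ((3/2 + 3*f/2)*f)*C + 1 = (f*(3/2 + 3*f/2))*C + 1 = C*f*(3/2 + 3*f/2) + 1 = 1 + C*f*(3/2 + 3*f/2))
F(D, T) = (16 + T)/(D + T)
F(u(-3, 6), 1) - 103*(-142) = (16 + 1)/((1 + (3/2)*6*(-3)*(1 - 3)) + 1) - 103*(-142) = 17/((1 + (3/2)*6*(-3)*(-2)) + 1) + 14626 = 17/((1 + 54) + 1) + 14626 = 17/(55 + 1) + 14626 = 17/56 + 14626 = 819073/56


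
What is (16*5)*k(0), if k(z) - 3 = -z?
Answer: 240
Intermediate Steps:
k(z) = 3 - z
(16*5)*k(0) = (16*5)*(3 - 1*0) = 80*(3 + 0) = 80*3 = 240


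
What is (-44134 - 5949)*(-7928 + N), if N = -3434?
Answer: 569043046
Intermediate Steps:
(-44134 - 5949)*(-7928 + N) = (-44134 - 5949)*(-7928 - 3434) = -50083*(-11362) = 569043046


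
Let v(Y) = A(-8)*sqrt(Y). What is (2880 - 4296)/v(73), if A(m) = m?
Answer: 177*sqrt(73)/73 ≈ 20.716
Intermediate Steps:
v(Y) = -8*sqrt(Y)
(2880 - 4296)/v(73) = (2880 - 4296)/((-8*sqrt(73))) = -(-177)*sqrt(73)/73 = 177*sqrt(73)/73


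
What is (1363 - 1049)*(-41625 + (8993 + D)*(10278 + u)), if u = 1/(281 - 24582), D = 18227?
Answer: 2134449602427910/24301 ≈ 8.7834e+10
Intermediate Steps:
u = -1/24301 (u = 1/(-24301) = -1/24301 ≈ -4.1151e-5)
(1363 - 1049)*(-41625 + (8993 + D)*(10278 + u)) = (1363 - 1049)*(-41625 + (8993 + 18227)*(10278 - 1/24301)) = 314*(-41625 + 27220*(249765677/24301)) = 314*(-41625 + 6798621727940/24301) = 314*(6797610198815/24301) = 2134449602427910/24301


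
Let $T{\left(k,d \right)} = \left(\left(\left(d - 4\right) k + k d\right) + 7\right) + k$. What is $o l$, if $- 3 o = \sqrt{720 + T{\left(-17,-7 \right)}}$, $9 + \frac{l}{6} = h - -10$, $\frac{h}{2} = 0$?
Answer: $- 4 \sqrt{254} \approx -63.75$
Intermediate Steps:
$h = 0$ ($h = 2 \cdot 0 = 0$)
$l = 6$ ($l = -54 + 6 \left(0 - -10\right) = -54 + 6 \left(0 + 10\right) = -54 + 6 \cdot 10 = -54 + 60 = 6$)
$T{\left(k,d \right)} = 7 + k + d k + k \left(-4 + d\right)$ ($T{\left(k,d \right)} = \left(\left(\left(-4 + d\right) k + d k\right) + 7\right) + k = \left(\left(k \left(-4 + d\right) + d k\right) + 7\right) + k = \left(\left(d k + k \left(-4 + d\right)\right) + 7\right) + k = \left(7 + d k + k \left(-4 + d\right)\right) + k = 7 + k + d k + k \left(-4 + d\right)$)
$o = - \frac{2 \sqrt{254}}{3}$ ($o = - \frac{\sqrt{720 + \left(7 - -51 + 2 \left(-7\right) \left(-17\right)\right)}}{3} = - \frac{\sqrt{720 + \left(7 + 51 + 238\right)}}{3} = - \frac{\sqrt{720 + 296}}{3} = - \frac{\sqrt{1016}}{3} = - \frac{2 \sqrt{254}}{3} \approx -10.625$)
$o l = - \frac{2 \sqrt{254}}{3} \cdot 6 = - 4 \sqrt{254}$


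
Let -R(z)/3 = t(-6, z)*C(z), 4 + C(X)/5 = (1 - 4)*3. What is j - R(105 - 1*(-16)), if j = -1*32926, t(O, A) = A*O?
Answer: 108644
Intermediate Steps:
C(X) = -65 (C(X) = -20 + 5*((1 - 4)*3) = -20 + 5*(-3*3) = -20 + 5*(-9) = -20 - 45 = -65)
j = -32926
R(z) = -1170*z (R(z) = -3*z*(-6)*(-65) = -3*(-6*z)*(-65) = -1170*z)
j - R(105 - 1*(-16)) = -32926 - (-1170)*(105 - 1*(-16)) = -32926 - (-1170)*(105 + 16) = -32926 - (-1170)*121 = -32926 - 1*(-141570) = -32926 + 141570 = 108644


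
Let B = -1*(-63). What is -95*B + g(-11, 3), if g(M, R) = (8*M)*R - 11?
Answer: -6260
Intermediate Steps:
B = 63
g(M, R) = -11 + 8*M*R (g(M, R) = 8*M*R - 11 = -11 + 8*M*R)
-95*B + g(-11, 3) = -95*63 + (-11 + 8*(-11)*3) = -5985 + (-11 - 264) = -5985 - 275 = -6260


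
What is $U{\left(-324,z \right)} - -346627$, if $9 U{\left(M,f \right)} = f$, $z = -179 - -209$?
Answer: $\frac{1039891}{3} \approx 3.4663 \cdot 10^{5}$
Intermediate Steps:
$z = 30$ ($z = -179 + 209 = 30$)
$U{\left(M,f \right)} = \frac{f}{9}$
$U{\left(-324,z \right)} - -346627 = \frac{1}{9} \cdot 30 - -346627 = \frac{10}{3} + 346627 = \frac{1039891}{3}$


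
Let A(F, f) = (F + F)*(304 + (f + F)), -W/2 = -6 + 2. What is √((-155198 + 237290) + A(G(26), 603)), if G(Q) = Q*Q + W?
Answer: 2*√564645 ≈ 1502.9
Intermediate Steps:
W = 8 (W = -2*(-6 + 2) = -2*(-4) = 8)
G(Q) = 8 + Q² (G(Q) = Q*Q + 8 = Q² + 8 = 8 + Q²)
A(F, f) = 2*F*(304 + F + f) (A(F, f) = (2*F)*(304 + (F + f)) = (2*F)*(304 + F + f) = 2*F*(304 + F + f))
√((-155198 + 237290) + A(G(26), 603)) = √((-155198 + 237290) + 2*(8 + 26²)*(304 + (8 + 26²) + 603)) = √(82092 + 2*(8 + 676)*(304 + (8 + 676) + 603)) = √(82092 + 2*684*(304 + 684 + 603)) = √(82092 + 2*684*1591) = √(82092 + 2176488) = √2258580 = 2*√564645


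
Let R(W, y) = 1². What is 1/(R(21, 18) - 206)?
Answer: -1/205 ≈ -0.0048781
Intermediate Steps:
R(W, y) = 1
1/(R(21, 18) - 206) = 1/(1 - 206) = 1/(-205) = -1/205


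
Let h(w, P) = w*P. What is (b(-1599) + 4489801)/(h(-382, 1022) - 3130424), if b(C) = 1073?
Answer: -2245437/1760414 ≈ -1.2755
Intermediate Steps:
h(w, P) = P*w
(b(-1599) + 4489801)/(h(-382, 1022) - 3130424) = (1073 + 4489801)/(1022*(-382) - 3130424) = 4490874/(-390404 - 3130424) = 4490874/(-3520828) = 4490874*(-1/3520828) = -2245437/1760414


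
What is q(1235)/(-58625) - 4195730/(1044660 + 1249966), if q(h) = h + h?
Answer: -25164239747/13452244925 ≈ -1.8706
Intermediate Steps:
q(h) = 2*h
q(1235)/(-58625) - 4195730/(1044660 + 1249966) = (2*1235)/(-58625) - 4195730/(1044660 + 1249966) = 2470*(-1/58625) - 4195730/2294626 = -494/11725 - 4195730*1/2294626 = -494/11725 - 2097865/1147313 = -25164239747/13452244925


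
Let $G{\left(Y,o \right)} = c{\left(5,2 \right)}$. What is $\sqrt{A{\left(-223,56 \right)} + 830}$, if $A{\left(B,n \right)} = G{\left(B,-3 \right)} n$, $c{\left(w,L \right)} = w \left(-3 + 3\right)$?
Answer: $\sqrt{830} \approx 28.81$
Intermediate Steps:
$c{\left(w,L \right)} = 0$ ($c{\left(w,L \right)} = w 0 = 0$)
$G{\left(Y,o \right)} = 0$
$A{\left(B,n \right)} = 0$ ($A{\left(B,n \right)} = 0 n = 0$)
$\sqrt{A{\left(-223,56 \right)} + 830} = \sqrt{0 + 830} = \sqrt{830}$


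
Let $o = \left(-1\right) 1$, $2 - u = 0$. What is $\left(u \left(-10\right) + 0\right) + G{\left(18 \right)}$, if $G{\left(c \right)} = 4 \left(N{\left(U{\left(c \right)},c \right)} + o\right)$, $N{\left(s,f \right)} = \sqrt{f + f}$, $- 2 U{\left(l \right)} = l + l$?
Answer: $0$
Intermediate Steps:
$U{\left(l \right)} = - l$ ($U{\left(l \right)} = - \frac{l + l}{2} = - \frac{2 l}{2} = - l$)
$u = 2$ ($u = 2 - 0 = 2 + 0 = 2$)
$o = -1$
$N{\left(s,f \right)} = \sqrt{2} \sqrt{f}$ ($N{\left(s,f \right)} = \sqrt{2 f} = \sqrt{2} \sqrt{f}$)
$G{\left(c \right)} = -4 + 4 \sqrt{2} \sqrt{c}$ ($G{\left(c \right)} = 4 \left(\sqrt{2} \sqrt{c} - 1\right) = 4 \left(-1 + \sqrt{2} \sqrt{c}\right) = -4 + 4 \sqrt{2} \sqrt{c}$)
$\left(u \left(-10\right) + 0\right) + G{\left(18 \right)} = \left(2 \left(-10\right) + 0\right) - \left(4 - 4 \sqrt{2} \sqrt{18}\right) = \left(-20 + 0\right) - \left(4 - 4 \sqrt{2} \cdot 3 \sqrt{2}\right) = -20 + \left(-4 + 24\right) = -20 + 20 = 0$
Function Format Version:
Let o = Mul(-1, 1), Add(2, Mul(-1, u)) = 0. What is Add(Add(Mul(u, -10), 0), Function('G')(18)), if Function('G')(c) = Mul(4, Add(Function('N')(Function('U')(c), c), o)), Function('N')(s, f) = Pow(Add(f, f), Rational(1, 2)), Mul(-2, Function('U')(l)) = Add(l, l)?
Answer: 0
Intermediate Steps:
Function('U')(l) = Mul(-1, l) (Function('U')(l) = Mul(Rational(-1, 2), Add(l, l)) = Mul(Rational(-1, 2), Mul(2, l)) = Mul(-1, l))
u = 2 (u = Add(2, Mul(-1, 0)) = Add(2, 0) = 2)
o = -1
Function('N')(s, f) = Mul(Pow(2, Rational(1, 2)), Pow(f, Rational(1, 2))) (Function('N')(s, f) = Pow(Mul(2, f), Rational(1, 2)) = Mul(Pow(2, Rational(1, 2)), Pow(f, Rational(1, 2))))
Function('G')(c) = Add(-4, Mul(4, Pow(2, Rational(1, 2)), Pow(c, Rational(1, 2)))) (Function('G')(c) = Mul(4, Add(Mul(Pow(2, Rational(1, 2)), Pow(c, Rational(1, 2))), -1)) = Mul(4, Add(-1, Mul(Pow(2, Rational(1, 2)), Pow(c, Rational(1, 2))))) = Add(-4, Mul(4, Pow(2, Rational(1, 2)), Pow(c, Rational(1, 2)))))
Add(Add(Mul(u, -10), 0), Function('G')(18)) = Add(Add(Mul(2, -10), 0), Add(-4, Mul(4, Pow(2, Rational(1, 2)), Pow(18, Rational(1, 2))))) = Add(Add(-20, 0), Add(-4, Mul(4, Pow(2, Rational(1, 2)), Mul(3, Pow(2, Rational(1, 2)))))) = Add(-20, Add(-4, 24)) = Add(-20, 20) = 0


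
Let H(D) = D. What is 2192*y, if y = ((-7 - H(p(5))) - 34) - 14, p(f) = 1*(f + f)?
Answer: -142480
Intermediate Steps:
p(f) = 2*f (p(f) = 1*(2*f) = 2*f)
y = -65 (y = ((-7 - 2*5) - 34) - 14 = ((-7 - 1*10) - 34) - 14 = ((-7 - 10) - 34) - 14 = (-17 - 34) - 14 = -51 - 14 = -65)
2192*y = 2192*(-65) = -142480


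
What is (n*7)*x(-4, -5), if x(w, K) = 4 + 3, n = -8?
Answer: -392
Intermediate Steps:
x(w, K) = 7
(n*7)*x(-4, -5) = -8*7*7 = -56*7 = -392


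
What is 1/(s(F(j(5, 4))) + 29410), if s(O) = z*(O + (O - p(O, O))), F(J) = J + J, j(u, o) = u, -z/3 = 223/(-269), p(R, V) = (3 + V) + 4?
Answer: 269/7913297 ≈ 3.3993e-5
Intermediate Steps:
p(R, V) = 7 + V
z = 669/269 (z = -669/(-269) = -669*(-1)/269 = -3*(-223/269) = 669/269 ≈ 2.4870)
F(J) = 2*J
s(O) = -4683/269 + 669*O/269 (s(O) = 669*(O + (O - (7 + O)))/269 = 669*(O + (O + (-7 - O)))/269 = 669*(O - 7)/269 = 669*(-7 + O)/269 = -4683/269 + 669*O/269)
1/(s(F(j(5, 4))) + 29410) = 1/((-4683/269 + 669*(2*5)/269) + 29410) = 1/((-4683/269 + (669/269)*10) + 29410) = 1/((-4683/269 + 6690/269) + 29410) = 1/(2007/269 + 29410) = 1/(7913297/269) = 269/7913297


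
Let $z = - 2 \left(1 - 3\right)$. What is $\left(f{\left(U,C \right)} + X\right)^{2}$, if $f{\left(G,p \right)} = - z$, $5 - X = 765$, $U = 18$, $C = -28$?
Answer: $583696$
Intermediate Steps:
$X = -760$ ($X = 5 - 765 = -760$)
$z = 4$ ($z = \left(-2\right) \left(-2\right) = 4$)
$f{\left(G,p \right)} = -4$ ($f{\left(G,p \right)} = \left(-1\right) 4 = -4$)
$\left(f{\left(U,C \right)} + X\right)^{2} = \left(-4 - 760\right)^{2} = \left(-764\right)^{2} = 583696$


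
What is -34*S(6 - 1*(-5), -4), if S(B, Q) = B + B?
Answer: -748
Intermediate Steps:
S(B, Q) = 2*B
-34*S(6 - 1*(-5), -4) = -68*(6 - 1*(-5)) = -68*(6 + 5) = -68*11 = -34*22 = -748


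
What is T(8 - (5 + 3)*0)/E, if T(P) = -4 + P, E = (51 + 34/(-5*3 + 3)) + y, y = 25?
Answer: 24/439 ≈ 0.054670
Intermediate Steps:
E = 439/6 (E = (51 + 34/(-5*3 + 3)) + 25 = (51 + 34/(-15 + 3)) + 25 = (51 + 34/(-12)) + 25 = (51 + 34*(-1/12)) + 25 = (51 - 17/6) + 25 = 289/6 + 25 = 439/6 ≈ 73.167)
T(8 - (5 + 3)*0)/E = (-4 + (8 - (5 + 3)*0))/(439/6) = (-4 + (8 - 8*0))*(6/439) = (-4 + (8 - 1*0))*(6/439) = (-4 + (8 + 0))*(6/439) = (-4 + 8)*(6/439) = 4*(6/439) = 24/439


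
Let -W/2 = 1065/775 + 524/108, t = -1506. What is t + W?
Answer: -6354722/4185 ≈ -1518.5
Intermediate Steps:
W = -52112/4185 (W = -2*(1065/775 + 524/108) = -2*(1065*(1/775) + 524*(1/108)) = -2*(213/155 + 131/27) = -2*26056/4185 = -52112/4185 ≈ -12.452)
t + W = -1506 - 52112/4185 = -6354722/4185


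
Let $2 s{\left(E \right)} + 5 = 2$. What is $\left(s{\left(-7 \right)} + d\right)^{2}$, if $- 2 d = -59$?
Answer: $784$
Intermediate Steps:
$d = \frac{59}{2}$ ($d = \left(- \frac{1}{2}\right) \left(-59\right) = \frac{59}{2} \approx 29.5$)
$s{\left(E \right)} = - \frac{3}{2}$ ($s{\left(E \right)} = - \frac{5}{2} + \frac{1}{2} \cdot 2 = - \frac{5}{2} + 1 = - \frac{3}{2}$)
$\left(s{\left(-7 \right)} + d\right)^{2} = \left(- \frac{3}{2} + \frac{59}{2}\right)^{2} = 28^{2} = 784$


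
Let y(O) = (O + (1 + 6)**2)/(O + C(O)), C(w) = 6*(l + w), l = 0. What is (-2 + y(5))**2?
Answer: 256/1225 ≈ 0.20898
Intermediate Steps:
C(w) = 6*w (C(w) = 6*(0 + w) = 6*w)
y(O) = (49 + O)/(7*O) (y(O) = (O + (1 + 6)**2)/(O + 6*O) = (O + 7**2)/((7*O)) = (O + 49)*(1/(7*O)) = (49 + O)*(1/(7*O)) = (49 + O)/(7*O))
(-2 + y(5))**2 = (-2 + (1/7)*(49 + 5)/5)**2 = (-2 + (1/7)*(1/5)*54)**2 = (-2 + 54/35)**2 = (-16/35)**2 = 256/1225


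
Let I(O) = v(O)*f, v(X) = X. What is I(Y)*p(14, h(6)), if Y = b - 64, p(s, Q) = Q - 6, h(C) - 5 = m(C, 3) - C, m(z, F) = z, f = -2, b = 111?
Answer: 94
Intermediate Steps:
h(C) = 5 (h(C) = 5 + (C - C) = 5 + 0 = 5)
p(s, Q) = -6 + Q
Y = 47 (Y = 111 - 64 = 47)
I(O) = -2*O (I(O) = O*(-2) = -2*O)
I(Y)*p(14, h(6)) = (-2*47)*(-6 + 5) = -94*(-1) = 94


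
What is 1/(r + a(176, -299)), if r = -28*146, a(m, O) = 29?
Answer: -1/4059 ≈ -0.00024637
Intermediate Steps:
r = -4088
1/(r + a(176, -299)) = 1/(-4088 + 29) = 1/(-4059) = -1/4059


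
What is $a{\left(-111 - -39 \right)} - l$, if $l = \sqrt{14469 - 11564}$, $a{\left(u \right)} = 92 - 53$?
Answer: $39 - \sqrt{2905} \approx -14.898$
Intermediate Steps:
$a{\left(u \right)} = 39$
$l = \sqrt{2905} \approx 53.898$
$a{\left(-111 - -39 \right)} - l = 39 - \sqrt{2905}$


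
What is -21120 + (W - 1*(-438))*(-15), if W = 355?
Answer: -33015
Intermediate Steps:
-21120 + (W - 1*(-438))*(-15) = -21120 + (355 - 1*(-438))*(-15) = -21120 + (355 + 438)*(-15) = -21120 + 793*(-15) = -21120 - 11895 = -33015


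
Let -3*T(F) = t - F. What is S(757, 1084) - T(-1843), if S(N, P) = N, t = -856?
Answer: 1086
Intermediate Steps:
T(F) = 856/3 + F/3 (T(F) = -(-856 - F)/3 = 856/3 + F/3)
S(757, 1084) - T(-1843) = 757 - (856/3 + (⅓)*(-1843)) = 757 - (856/3 - 1843/3) = 757 - 1*(-329) = 757 + 329 = 1086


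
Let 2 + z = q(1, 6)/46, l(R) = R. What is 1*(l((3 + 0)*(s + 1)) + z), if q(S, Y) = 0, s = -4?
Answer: -11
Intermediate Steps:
z = -2 (z = -2 + 0/46 = -2 + 0*(1/46) = -2 + 0 = -2)
1*(l((3 + 0)*(s + 1)) + z) = 1*((3 + 0)*(-4 + 1) - 2) = 1*(3*(-3) - 2) = 1*(-9 - 2) = 1*(-11) = -11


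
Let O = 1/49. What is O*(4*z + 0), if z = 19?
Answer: 76/49 ≈ 1.5510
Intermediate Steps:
O = 1/49 ≈ 0.020408
O*(4*z + 0) = (4*19 + 0)/49 = (76 + 0)/49 = (1/49)*76 = 76/49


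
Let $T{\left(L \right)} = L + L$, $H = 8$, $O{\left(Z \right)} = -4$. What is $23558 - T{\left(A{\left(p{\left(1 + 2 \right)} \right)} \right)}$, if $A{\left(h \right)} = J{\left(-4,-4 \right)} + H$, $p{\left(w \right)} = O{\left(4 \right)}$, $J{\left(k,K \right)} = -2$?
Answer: $23546$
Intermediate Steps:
$p{\left(w \right)} = -4$
$A{\left(h \right)} = 6$ ($A{\left(h \right)} = -2 + 8 = 6$)
$T{\left(L \right)} = 2 L$
$23558 - T{\left(A{\left(p{\left(1 + 2 \right)} \right)} \right)} = 23558 - 2 \cdot 6 = 23558 - 12 = 23546$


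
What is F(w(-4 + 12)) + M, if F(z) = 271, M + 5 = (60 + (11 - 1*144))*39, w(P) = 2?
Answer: -2581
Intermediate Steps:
M = -2852 (M = -5 + (60 + (11 - 1*144))*39 = -5 + (60 + (11 - 144))*39 = -5 + (60 - 133)*39 = -5 - 73*39 = -5 - 2847 = -2852)
F(w(-4 + 12)) + M = 271 - 2852 = -2581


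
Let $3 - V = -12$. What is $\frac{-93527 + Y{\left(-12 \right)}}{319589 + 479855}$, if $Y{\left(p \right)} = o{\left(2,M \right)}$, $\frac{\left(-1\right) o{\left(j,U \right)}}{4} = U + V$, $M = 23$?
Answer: $- \frac{93679}{799444} \approx -0.11718$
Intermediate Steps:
$V = 15$ ($V = 3 - -12 = 3 + 12 = 15$)
$o{\left(j,U \right)} = -60 - 4 U$ ($o{\left(j,U \right)} = - 4 \left(U + 15\right) = - 4 \left(15 + U\right) = -60 - 4 U$)
$Y{\left(p \right)} = -152$ ($Y{\left(p \right)} = -60 - 92 = -152$)
$\frac{-93527 + Y{\left(-12 \right)}}{319589 + 479855} = \frac{-93527 - 152}{319589 + 479855} = - \frac{93679}{799444}$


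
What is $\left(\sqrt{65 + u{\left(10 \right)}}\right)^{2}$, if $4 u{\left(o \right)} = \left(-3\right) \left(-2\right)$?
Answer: $\frac{133}{2} \approx 66.5$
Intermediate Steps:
$u{\left(o \right)} = \frac{3}{2}$ ($u{\left(o \right)} = \frac{\left(-3\right) \left(-2\right)}{4} = \frac{1}{4} \cdot 6 = \frac{3}{2}$)
$\left(\sqrt{65 + u{\left(10 \right)}}\right)^{2} = \left(\sqrt{65 + \frac{3}{2}}\right)^{2} = \left(\sqrt{\frac{133}{2}}\right)^{2} = \left(\frac{\sqrt{266}}{2}\right)^{2} = \frac{133}{2}$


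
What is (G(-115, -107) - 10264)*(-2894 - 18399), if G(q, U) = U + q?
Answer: 223278398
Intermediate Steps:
(G(-115, -107) - 10264)*(-2894 - 18399) = ((-107 - 115) - 10264)*(-2894 - 18399) = (-222 - 10264)*(-21293) = -10486*(-21293) = 223278398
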